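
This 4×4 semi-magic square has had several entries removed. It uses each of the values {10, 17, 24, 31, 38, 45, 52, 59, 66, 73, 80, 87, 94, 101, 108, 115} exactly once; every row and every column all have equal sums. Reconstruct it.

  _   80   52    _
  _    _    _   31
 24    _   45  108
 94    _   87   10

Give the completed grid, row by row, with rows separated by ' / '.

The 16 entries sum to 1000, so each line sums to 1000/4 = 250.
Row 3: 24 + 45 + 108 + ? = 250, so (3,2) = 73.
Row 4 must total 250; the given cells sum to 191, so (4,2) = 59.
Column 2: 80 + 73 + 59 + ? = 250, so (2,2) = 38.
Column 3: 52 + 45 + 87 + ? = 250, so (2,3) = 66.
The remaining cell in column 4 is (1,4) = 250 − 149 = 101.
Row 1: 80 + 52 + 101 + ? = 250, so (1,1) = 17.
Row 2 must total 250; the given cells sum to 135, so (2,1) = 115.

17 80 52 101 / 115 38 66 31 / 24 73 45 108 / 94 59 87 10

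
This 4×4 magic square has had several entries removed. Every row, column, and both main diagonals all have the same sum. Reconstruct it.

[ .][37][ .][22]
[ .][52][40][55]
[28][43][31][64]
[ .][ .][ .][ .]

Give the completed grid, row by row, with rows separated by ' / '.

Row 3 is already complete: 28 + 43 + 31 + 64 = 166, so that is the magic constant.
Using row 2: 52 + 40 + 55 + ? → (2,1) = 166 − 147 = 19.
Using column 2: 37 + 52 + 43 + ? → (4,2) = 166 − 132 = 34.
The remaining cell in column 4 is (4,4) = 166 − 141 = 25.
Using main diagonal: 52 + 31 + 25 + ? → (1,1) = 166 − 108 = 58.
Using anti-diagonal: 22 + 40 + 43 + ? → (4,1) = 166 − 105 = 61.
The remaining cell in row 1 is (1,3) = 166 − 117 = 49.
The remaining cell in row 4 is (4,3) = 166 − 120 = 46.

58 37 49 22 / 19 52 40 55 / 28 43 31 64 / 61 34 46 25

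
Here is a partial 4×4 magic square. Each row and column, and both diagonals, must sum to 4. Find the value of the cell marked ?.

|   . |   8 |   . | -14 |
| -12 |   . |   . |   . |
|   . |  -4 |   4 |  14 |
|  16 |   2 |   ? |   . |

The remaining cell in row 3 is (3,1) = 4 − 14 = -10.
Column 1 needs 4; the known cells sum to -6, so (1,1) = 10.
Column 2 needs 4; the known cells sum to 6, so (2,2) = -2.
Main diagonal must total 4; the given cells sum to 12, so (4,4) = -8.
The remaining cell in anti-diagonal is (2,3) = 4 − (-2) = 6.
Row 1: 10 + 8 + (-14) + ? = 4, so (1,3) = 0.
Row 2 must total 4; the given cells sum to -8, so (2,4) = 12.
From row 4, 4 − (16 + 2 + (-8)) gives (4,3) = -6.

-6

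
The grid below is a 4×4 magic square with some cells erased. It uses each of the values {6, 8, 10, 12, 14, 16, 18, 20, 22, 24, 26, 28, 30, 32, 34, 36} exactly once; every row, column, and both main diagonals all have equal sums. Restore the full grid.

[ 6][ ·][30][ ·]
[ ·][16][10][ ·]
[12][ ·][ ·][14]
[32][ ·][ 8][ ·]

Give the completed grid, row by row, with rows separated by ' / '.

6 28 30 20 / 34 16 10 24 / 12 22 36 14 / 32 18 8 26

The 16 entries sum to 336, so each line sums to 336/4 = 84.
Using column 1: 6 + 12 + 32 + ? → (2,1) = 84 − 50 = 34.
Column 3 must total 84; the given cells sum to 48, so (3,3) = 36.
Main diagonal must total 84; the given cells sum to 58, so (4,4) = 26.
Row 2: 34 + 16 + 10 + ? = 84, so (2,4) = 24.
From row 3, 84 − (12 + 36 + 14) gives (3,2) = 22.
Row 4 needs 84; the known cells sum to 66, so (4,2) = 18.
The remaining cell in column 2 is (1,2) = 84 − 56 = 28.
Column 4: 24 + 14 + 26 + ? = 84, so (1,4) = 20.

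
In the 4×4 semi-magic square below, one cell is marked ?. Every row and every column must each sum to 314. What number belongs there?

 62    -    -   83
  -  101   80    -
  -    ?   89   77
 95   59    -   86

Row 4: 95 + 59 + 86 + ? = 314, so (4,3) = 74.
From column 3, 314 − (80 + 89 + 74) gives (1,3) = 71.
From column 4, 314 − (83 + 77 + 86) gives (2,4) = 68.
The remaining cell in row 1 is (1,2) = 314 − 216 = 98.
Row 2: 101 + 80 + 68 + ? = 314, so (2,1) = 65.
The remaining cell in column 1 is (3,1) = 314 − 222 = 92.
The remaining cell in column 2 is (3,2) = 314 − 258 = 56.

56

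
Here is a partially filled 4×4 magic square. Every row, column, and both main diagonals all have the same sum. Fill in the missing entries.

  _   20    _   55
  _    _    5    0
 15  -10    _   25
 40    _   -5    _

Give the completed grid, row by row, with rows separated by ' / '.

-15 20 30 55 / 50 35 5 0 / 15 -10 60 25 / 40 45 -5 10

Anti-diagonal is already complete: 55 + 5 + -10 + 40 = 90, so that is the magic constant.
The remaining cell in row 3 is (3,3) = 90 − 30 = 60.
The remaining cell in column 3 is (1,3) = 90 − 60 = 30.
Column 4 must total 90; the given cells sum to 80, so (4,4) = 10.
From row 1, 90 − (20 + 30 + 55) gives (1,1) = -15.
Row 4 must total 90; the given cells sum to 45, so (4,2) = 45.
Column 1: -15 + 15 + 40 + ? = 90, so (2,1) = 50.
Column 2 needs 90; the known cells sum to 55, so (2,2) = 35.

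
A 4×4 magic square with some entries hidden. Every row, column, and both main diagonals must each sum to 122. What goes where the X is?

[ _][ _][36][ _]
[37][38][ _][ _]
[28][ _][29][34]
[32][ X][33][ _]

Row 3: 28 + 29 + 34 + ? = 122, so (3,2) = 31.
The remaining cell in column 1 is (1,1) = 122 − 97 = 25.
Using column 3: 36 + 29 + 33 + ? → (2,3) = 122 − 98 = 24.
Main diagonal must total 122; the given cells sum to 92, so (4,4) = 30.
The remaining cell in anti-diagonal is (1,4) = 122 − 87 = 35.
The remaining cell in row 1 is (1,2) = 122 − 96 = 26.
The remaining cell in row 2 is (2,4) = 122 − 99 = 23.
Row 4: 32 + 33 + 30 + ? = 122, so (4,2) = 27.

27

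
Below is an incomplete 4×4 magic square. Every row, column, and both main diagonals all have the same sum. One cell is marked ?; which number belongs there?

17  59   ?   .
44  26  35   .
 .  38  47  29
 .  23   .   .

Column 2 is complete and sums to 146; that is the magic constant.
Row 2: 44 + 26 + 35 + ? = 146, so (2,4) = 41.
Using row 3: 38 + 47 + 29 + ? → (3,1) = 146 − 114 = 32.
The remaining cell in column 1 is (4,1) = 146 − 93 = 53.
Using main diagonal: 17 + 26 + 47 + ? → (4,4) = 146 − 90 = 56.
Anti-diagonal must total 146; the given cells sum to 126, so (1,4) = 20.
The remaining cell in row 1 is (1,3) = 146 − 96 = 50.

50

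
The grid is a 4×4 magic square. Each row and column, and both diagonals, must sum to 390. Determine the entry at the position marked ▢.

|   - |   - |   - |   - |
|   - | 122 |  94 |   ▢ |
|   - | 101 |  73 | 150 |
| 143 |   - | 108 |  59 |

129

Row 3 needs 390; the known cells sum to 324, so (3,1) = 66.
Row 4 must total 390; the given cells sum to 310, so (4,2) = 80.
Column 2: 122 + 101 + 80 + ? = 390, so (1,2) = 87.
Column 3 needs 390; the known cells sum to 275, so (1,3) = 115.
Main diagonal: 122 + 73 + 59 + ? = 390, so (1,1) = 136.
From anti-diagonal, 390 − (94 + 101 + 143) gives (1,4) = 52.
Column 1 needs 390; the known cells sum to 345, so (2,1) = 45.
Using column 4: 52 + 150 + 59 + ? → (2,4) = 390 − 261 = 129.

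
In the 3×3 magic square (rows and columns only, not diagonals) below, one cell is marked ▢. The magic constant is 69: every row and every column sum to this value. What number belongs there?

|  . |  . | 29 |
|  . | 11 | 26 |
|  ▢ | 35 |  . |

The remaining cell in row 2 is (2,1) = 69 − 37 = 32.
From column 2, 69 − (11 + 35) gives (1,2) = 23.
Column 3 needs 69; the known cells sum to 55, so (3,3) = 14.
The remaining cell in row 1 is (1,1) = 69 − 52 = 17.
Row 3 must total 69; the given cells sum to 49, so (3,1) = 20.

20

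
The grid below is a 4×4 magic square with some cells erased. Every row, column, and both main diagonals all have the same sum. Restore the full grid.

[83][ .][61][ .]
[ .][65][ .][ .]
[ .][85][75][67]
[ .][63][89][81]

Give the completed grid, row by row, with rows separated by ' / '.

83 91 61 69 / 73 65 79 87 / 77 85 75 67 / 71 63 89 81

Main diagonal is already complete: 83 + 65 + 75 + 81 = 304, so that is the magic constant.
Row 3 must total 304; the given cells sum to 227, so (3,1) = 77.
The remaining cell in row 4 is (4,1) = 304 − 233 = 71.
The remaining cell in column 1 is (2,1) = 304 − 231 = 73.
The remaining cell in column 2 is (1,2) = 304 − 213 = 91.
Column 3: 61 + 75 + 89 + ? = 304, so (2,3) = 79.
Anti-diagonal must total 304; the given cells sum to 235, so (1,4) = 69.
Using row 2: 73 + 65 + 79 + ? → (2,4) = 304 − 217 = 87.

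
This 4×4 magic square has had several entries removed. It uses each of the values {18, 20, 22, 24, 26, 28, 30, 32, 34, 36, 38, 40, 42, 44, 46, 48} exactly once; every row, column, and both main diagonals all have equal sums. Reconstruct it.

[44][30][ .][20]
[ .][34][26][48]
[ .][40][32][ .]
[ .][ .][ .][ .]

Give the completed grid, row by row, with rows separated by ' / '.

44 30 38 20 / 24 34 26 48 / 18 40 32 42 / 46 28 36 22

The 16 entries sum to 528, so each line sums to 528/4 = 132.
Using row 1: 44 + 30 + 20 + ? → (1,3) = 132 − 94 = 38.
Row 2 needs 132; the known cells sum to 108, so (2,1) = 24.
Column 2 needs 132; the known cells sum to 104, so (4,2) = 28.
The remaining cell in column 3 is (4,3) = 132 − 96 = 36.
The remaining cell in main diagonal is (4,4) = 132 − 110 = 22.
Anti-diagonal must total 132; the given cells sum to 86, so (4,1) = 46.
Using column 1: 44 + 24 + 46 + ? → (3,1) = 132 − 114 = 18.
From column 4, 132 − (20 + 48 + 22) gives (3,4) = 42.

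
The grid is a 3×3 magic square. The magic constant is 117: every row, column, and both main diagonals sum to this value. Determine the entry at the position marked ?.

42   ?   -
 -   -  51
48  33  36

Column 1 needs 117; the known cells sum to 90, so (2,1) = 27.
Using column 3: 51 + 36 + ? → (1,3) = 117 − 87 = 30.
Main diagonal needs 117; the known cells sum to 78, so (2,2) = 39.
The remaining cell in row 1 is (1,2) = 117 − 72 = 45.

45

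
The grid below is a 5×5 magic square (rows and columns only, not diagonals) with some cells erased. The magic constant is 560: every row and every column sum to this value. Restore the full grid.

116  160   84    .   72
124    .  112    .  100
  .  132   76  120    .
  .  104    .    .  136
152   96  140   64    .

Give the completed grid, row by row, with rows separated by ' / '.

116 160 84 128 72 / 124 68 112 156 100 / 88 132 76 120 144 / 80 104 148 92 136 / 152 96 140 64 108

Row 1: 116 + 160 + 84 + 72 + ? = 560, so (1,4) = 128.
The remaining cell in row 5 is (5,5) = 560 − 452 = 108.
Column 2: 160 + 132 + 104 + 96 + ? = 560, so (2,2) = 68.
Column 3 needs 560; the known cells sum to 412, so (4,3) = 148.
The remaining cell in column 5 is (3,5) = 560 − 416 = 144.
From row 2, 560 − (124 + 68 + 112 + 100) gives (2,4) = 156.
Using row 3: 132 + 76 + 120 + 144 + ? → (3,1) = 560 − 472 = 88.
Using column 1: 116 + 124 + 88 + 152 + ? → (4,1) = 560 − 480 = 80.
The remaining cell in column 4 is (4,4) = 560 − 468 = 92.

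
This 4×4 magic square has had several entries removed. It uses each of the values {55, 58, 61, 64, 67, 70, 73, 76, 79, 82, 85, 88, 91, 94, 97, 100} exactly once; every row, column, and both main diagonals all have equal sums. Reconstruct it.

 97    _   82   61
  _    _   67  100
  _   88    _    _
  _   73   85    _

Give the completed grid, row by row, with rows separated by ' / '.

The 16 entries sum to 1240, so each line sums to 1240/4 = 310.
The remaining cell in row 1 is (1,2) = 310 − 240 = 70.
Column 2: 70 + 88 + 73 + ? = 310, so (2,2) = 79.
Column 3 needs 310; the known cells sum to 234, so (3,3) = 76.
From main diagonal, 310 − (97 + 79 + 76) gives (4,4) = 58.
Anti-diagonal must total 310; the given cells sum to 216, so (4,1) = 94.
Using row 2: 79 + 67 + 100 + ? → (2,1) = 310 − 246 = 64.
Column 1: 97 + 64 + 94 + ? = 310, so (3,1) = 55.
Using column 4: 61 + 100 + 58 + ? → (3,4) = 310 − 219 = 91.

97 70 82 61 / 64 79 67 100 / 55 88 76 91 / 94 73 85 58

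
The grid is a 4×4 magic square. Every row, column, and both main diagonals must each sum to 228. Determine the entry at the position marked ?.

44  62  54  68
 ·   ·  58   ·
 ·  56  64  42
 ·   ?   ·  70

Using row 3: 56 + 64 + 42 + ? → (3,1) = 228 − 162 = 66.
From column 3, 228 − (54 + 58 + 64) gives (4,3) = 52.
From column 4, 228 − (68 + 42 + 70) gives (2,4) = 48.
Main diagonal must total 228; the given cells sum to 178, so (2,2) = 50.
Anti-diagonal must total 228; the given cells sum to 182, so (4,1) = 46.
Row 2: 50 + 58 + 48 + ? = 228, so (2,1) = 72.
Row 4: 46 + 52 + 70 + ? = 228, so (4,2) = 60.

60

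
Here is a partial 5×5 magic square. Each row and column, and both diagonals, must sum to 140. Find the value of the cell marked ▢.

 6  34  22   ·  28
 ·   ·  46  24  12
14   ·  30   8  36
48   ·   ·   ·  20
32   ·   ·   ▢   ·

From row 1, 140 − (6 + 34 + 22 + 28) gives (1,4) = 50.
The remaining cell in row 3 is (3,2) = 140 − 88 = 52.
Using column 1: 6 + 14 + 48 + 32 + ? → (2,1) = 140 − 100 = 40.
Column 5: 28 + 12 + 36 + 20 + ? = 140, so (5,5) = 44.
From anti-diagonal, 140 − (28 + 24 + 30 + 32) gives (4,2) = 26.
The remaining cell in row 2 is (2,2) = 140 − 122 = 18.
The remaining cell in column 2 is (5,2) = 140 − 130 = 10.
Using main diagonal: 6 + 18 + 30 + 44 + ? → (4,4) = 140 − 98 = 42.
From row 4, 140 − (48 + 26 + 42 + 20) gives (4,3) = 4.
From column 3, 140 − (22 + 46 + 30 + 4) gives (5,3) = 38.
Column 4: 50 + 24 + 8 + 42 + ? = 140, so (5,4) = 16.

16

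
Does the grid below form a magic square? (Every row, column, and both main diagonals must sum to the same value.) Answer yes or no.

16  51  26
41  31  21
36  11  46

Row 1: 16 + 51 + 26 = 93.
Row 2: 41 + 31 + 21 = 93.
Row 3: 36 + 11 + 46 = 93.
Column 1: 16 + 41 + 36 = 93.
Column 2: 51 + 31 + 11 = 93.
Column 3: 26 + 21 + 46 = 93.
Main diagonal: 16 + 31 + 46 = 93.
Anti-diagonal: 26 + 31 + 36 = 93.
All lines sum to 93.

Yes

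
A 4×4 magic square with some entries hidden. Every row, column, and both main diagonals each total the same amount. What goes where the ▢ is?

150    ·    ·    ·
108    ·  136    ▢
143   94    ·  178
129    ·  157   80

101

Column 1 is complete and sums to 530; that is the magic constant.
Using row 3: 143 + 94 + 178 + ? → (3,3) = 530 − 415 = 115.
The remaining cell in row 4 is (4,2) = 530 − 366 = 164.
Column 3: 136 + 115 + 157 + ? = 530, so (1,3) = 122.
From main diagonal, 530 − (150 + 115 + 80) gives (2,2) = 185.
Anti-diagonal must total 530; the given cells sum to 359, so (1,4) = 171.
Row 1 needs 530; the known cells sum to 443, so (1,2) = 87.
Row 2 needs 530; the known cells sum to 429, so (2,4) = 101.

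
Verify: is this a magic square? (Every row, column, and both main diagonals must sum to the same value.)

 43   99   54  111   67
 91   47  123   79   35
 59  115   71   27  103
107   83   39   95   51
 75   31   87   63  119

No — row 4 sums to 375 but column 3 sums to 374.

Row 1: 43 + 99 + 54 + 111 + 67 = 374.
Row 2: 91 + 47 + 123 + 79 + 35 = 375.
Row 3: 59 + 115 + 71 + 27 + 103 = 375.
Row 4: 107 + 83 + 39 + 95 + 51 = 375.
Row 5: 75 + 31 + 87 + 63 + 119 = 375.
Column 1: 43 + 91 + 59 + 107 + 75 = 375.
Column 2: 99 + 47 + 115 + 83 + 31 = 375.
Column 3: 54 + 123 + 71 + 39 + 87 = 374.
Column 4: 111 + 79 + 27 + 95 + 63 = 375.
Column 5: 67 + 35 + 103 + 51 + 119 = 375.
Main diagonal: 43 + 47 + 71 + 95 + 119 = 375.
Anti-diagonal: 67 + 79 + 71 + 83 + 75 = 375.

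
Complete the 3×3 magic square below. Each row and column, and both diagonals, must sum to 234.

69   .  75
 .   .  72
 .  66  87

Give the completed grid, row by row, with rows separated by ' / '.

69 90 75 / 84 78 72 / 81 66 87

The remaining cell in row 1 is (1,2) = 234 − 144 = 90.
From row 3, 234 − (66 + 87) gives (3,1) = 81.
From column 1, 234 − (69 + 81) gives (2,1) = 84.
Column 2 needs 234; the known cells sum to 156, so (2,2) = 78.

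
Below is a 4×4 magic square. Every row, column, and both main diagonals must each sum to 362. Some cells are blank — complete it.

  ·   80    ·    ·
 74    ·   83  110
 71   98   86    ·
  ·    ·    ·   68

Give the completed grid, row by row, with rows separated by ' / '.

Using row 2: 74 + 83 + 110 + ? → (2,2) = 362 − 267 = 95.
The remaining cell in row 3 is (3,4) = 362 − 255 = 107.
From column 2, 362 − (80 + 95 + 98) gives (4,2) = 89.
Column 4 must total 362; the given cells sum to 285, so (1,4) = 77.
From main diagonal, 362 − (95 + 86 + 68) gives (1,1) = 113.
Anti-diagonal needs 362; the known cells sum to 258, so (4,1) = 104.
The remaining cell in row 1 is (1,3) = 362 − 270 = 92.
From row 4, 362 − (104 + 89 + 68) gives (4,3) = 101.

113 80 92 77 / 74 95 83 110 / 71 98 86 107 / 104 89 101 68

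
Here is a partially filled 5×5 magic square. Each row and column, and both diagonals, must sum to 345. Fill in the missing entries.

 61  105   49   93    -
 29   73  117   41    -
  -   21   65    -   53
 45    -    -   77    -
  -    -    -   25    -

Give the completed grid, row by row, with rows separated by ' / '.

61 105 49 93 37 / 29 73 117 41 85 / 97 21 65 109 53 / 45 89 33 77 101 / 113 57 81 25 69

Using row 1: 61 + 105 + 49 + 93 + ? → (1,5) = 345 − 308 = 37.
Row 2 must total 345; the given cells sum to 260, so (2,5) = 85.
The remaining cell in column 4 is (3,4) = 345 − 236 = 109.
Main diagonal: 61 + 73 + 65 + 77 + ? = 345, so (5,5) = 69.
Row 3 must total 345; the given cells sum to 248, so (3,1) = 97.
Column 1 needs 345; the known cells sum to 232, so (5,1) = 113.
Column 5: 37 + 85 + 53 + 69 + ? = 345, so (4,5) = 101.
Anti-diagonal needs 345; the known cells sum to 256, so (4,2) = 89.
Using row 4: 45 + 89 + 77 + 101 + ? → (4,3) = 345 − 312 = 33.
Column 2 must total 345; the given cells sum to 288, so (5,2) = 57.
The remaining cell in column 3 is (5,3) = 345 − 264 = 81.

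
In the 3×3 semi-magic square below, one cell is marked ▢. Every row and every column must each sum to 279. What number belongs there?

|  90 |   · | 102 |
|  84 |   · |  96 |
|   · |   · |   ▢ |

The remaining cell in row 1 is (1,2) = 279 − 192 = 87.
Row 2 must total 279; the given cells sum to 180, so (2,2) = 99.
Column 1: 90 + 84 + ? = 279, so (3,1) = 105.
The remaining cell in column 2 is (3,2) = 279 − 186 = 93.
Column 3 must total 279; the given cells sum to 198, so (3,3) = 81.

81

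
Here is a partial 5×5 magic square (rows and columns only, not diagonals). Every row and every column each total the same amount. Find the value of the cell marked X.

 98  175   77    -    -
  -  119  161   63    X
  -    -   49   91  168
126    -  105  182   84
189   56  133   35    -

Column 3 is complete and sums to 525; that is the magic constant.
Row 4 needs 525; the known cells sum to 497, so (4,2) = 28.
Using row 5: 189 + 56 + 133 + 35 + ? → (5,5) = 525 − 413 = 112.
From column 2, 525 − (175 + 119 + 28 + 56) gives (3,2) = 147.
Using column 4: 63 + 91 + 182 + 35 + ? → (1,4) = 525 − 371 = 154.
Row 1 must total 525; the given cells sum to 504, so (1,5) = 21.
Using row 3: 147 + 49 + 91 + 168 + ? → (3,1) = 525 − 455 = 70.
Column 1 must total 525; the given cells sum to 483, so (2,1) = 42.
Column 5: 21 + 168 + 84 + 112 + ? = 525, so (2,5) = 140.

140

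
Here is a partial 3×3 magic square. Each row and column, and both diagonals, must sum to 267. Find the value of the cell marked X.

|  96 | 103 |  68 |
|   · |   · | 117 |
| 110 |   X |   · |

75

Column 1 must total 267; the given cells sum to 206, so (2,1) = 61.
Column 3 needs 267; the known cells sum to 185, so (3,3) = 82.
Main diagonal: 96 + 82 + ? = 267, so (2,2) = 89.
Using row 3: 110 + 82 + ? → (3,2) = 267 − 192 = 75.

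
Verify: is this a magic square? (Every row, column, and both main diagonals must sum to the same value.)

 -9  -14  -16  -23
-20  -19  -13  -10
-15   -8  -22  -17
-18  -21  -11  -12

Row 1: -9 + (-14) + (-16) + (-23) = -62.
Row 2: -20 + (-19) + (-13) + (-10) = -62.
Row 3: -15 + (-8) + (-22) + (-17) = -62.
Row 4: -18 + (-21) + (-11) + (-12) = -62.
Column 1: -9 + (-20) + (-15) + (-18) = -62.
Column 2: -14 + (-19) + (-8) + (-21) = -62.
Column 3: -16 + (-13) + (-22) + (-11) = -62.
Column 4: -23 + (-10) + (-17) + (-12) = -62.
Main diagonal: -9 + (-19) + (-22) + (-12) = -62.
Anti-diagonal: -23 + (-13) + (-8) + (-18) = -62.
All lines sum to -62.

Yes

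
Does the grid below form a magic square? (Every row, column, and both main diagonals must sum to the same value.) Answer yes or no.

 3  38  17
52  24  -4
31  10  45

Row 1: 3 + 38 + 17 = 58.
Row 2: 52 + 24 + (-4) = 72.
Row 3: 31 + 10 + 45 = 86.
Column 1: 3 + 52 + 31 = 86.
Column 2: 38 + 24 + 10 = 72.
Column 3: 17 + (-4) + 45 = 58.
Main diagonal: 3 + 24 + 45 = 72.
Anti-diagonal: 17 + 24 + 31 = 72.

No — anti-diagonal sums to 72 but row 1 sums to 58.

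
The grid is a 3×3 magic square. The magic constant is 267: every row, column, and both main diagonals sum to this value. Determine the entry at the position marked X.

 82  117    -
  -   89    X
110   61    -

103

Row 1 must total 267; the given cells sum to 199, so (1,3) = 68.
Using row 3: 110 + 61 + ? → (3,3) = 267 − 171 = 96.
The remaining cell in column 1 is (2,1) = 267 − 192 = 75.
Column 3 needs 267; the known cells sum to 164, so (2,3) = 103.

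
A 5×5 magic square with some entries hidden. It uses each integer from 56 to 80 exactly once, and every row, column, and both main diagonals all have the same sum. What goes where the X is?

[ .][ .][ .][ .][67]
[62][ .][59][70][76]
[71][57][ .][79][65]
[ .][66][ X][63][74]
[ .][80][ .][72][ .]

The entries are 56 through 80, which sum to 1700, so each line sums to 1700/5 = 340.
Using row 2: 62 + 59 + 70 + 76 + ? → (2,2) = 340 − 267 = 73.
Row 3: 71 + 57 + 79 + 65 + ? = 340, so (3,3) = 68.
Column 2: 73 + 57 + 66 + 80 + ? = 340, so (1,2) = 64.
Using column 4: 70 + 79 + 63 + 72 + ? → (1,4) = 340 − 284 = 56.
Column 5 needs 340; the known cells sum to 282, so (5,5) = 58.
The remaining cell in main diagonal is (1,1) = 340 − 262 = 78.
Anti-diagonal: 67 + 70 + 68 + 66 + ? = 340, so (5,1) = 69.
Using row 1: 78 + 64 + 56 + 67 + ? → (1,3) = 340 − 265 = 75.
Row 5 needs 340; the known cells sum to 279, so (5,3) = 61.
The remaining cell in column 1 is (4,1) = 340 − 280 = 60.
Column 3 needs 340; the known cells sum to 263, so (4,3) = 77.

77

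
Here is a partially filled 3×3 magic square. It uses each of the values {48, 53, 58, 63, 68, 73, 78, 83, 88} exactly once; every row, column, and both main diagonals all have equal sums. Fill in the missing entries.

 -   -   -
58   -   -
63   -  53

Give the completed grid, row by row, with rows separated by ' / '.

The 9 entries sum to 612, so each line sums to 612/3 = 204.
Using row 3: 63 + 53 + ? → (3,2) = 204 − 116 = 88.
Column 1 needs 204; the known cells sum to 121, so (1,1) = 83.
Using main diagonal: 83 + 53 + ? → (2,2) = 204 − 136 = 68.
Anti-diagonal must total 204; the given cells sum to 131, so (1,3) = 73.
From row 1, 204 − (83 + 73) gives (1,2) = 48.
Row 2 must total 204; the given cells sum to 126, so (2,3) = 78.

83 48 73 / 58 68 78 / 63 88 53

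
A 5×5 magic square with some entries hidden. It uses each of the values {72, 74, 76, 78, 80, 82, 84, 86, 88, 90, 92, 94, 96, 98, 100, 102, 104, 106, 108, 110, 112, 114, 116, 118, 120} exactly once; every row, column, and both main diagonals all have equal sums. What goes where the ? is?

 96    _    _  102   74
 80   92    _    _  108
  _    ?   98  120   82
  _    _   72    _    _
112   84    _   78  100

76

The 25 entries sum to 2400, so each line sums to 2400/5 = 480.
The remaining cell in row 5 is (5,3) = 480 − 374 = 106.
Column 5 must total 480; the given cells sum to 364, so (4,5) = 116.
From main diagonal, 480 − (96 + 92 + 98 + 100) gives (4,4) = 94.
Column 4: 102 + 120 + 94 + 78 + ? = 480, so (2,4) = 86.
The remaining cell in anti-diagonal is (4,2) = 480 − 370 = 110.
Using row 2: 80 + 92 + 86 + 108 + ? → (2,3) = 480 − 366 = 114.
Row 4: 110 + 72 + 94 + 116 + ? = 480, so (4,1) = 88.
Column 1 needs 480; the known cells sum to 376, so (3,1) = 104.
Column 3 needs 480; the known cells sum to 390, so (1,3) = 90.
Row 1 must total 480; the given cells sum to 362, so (1,2) = 118.
From row 3, 480 − (104 + 98 + 120 + 82) gives (3,2) = 76.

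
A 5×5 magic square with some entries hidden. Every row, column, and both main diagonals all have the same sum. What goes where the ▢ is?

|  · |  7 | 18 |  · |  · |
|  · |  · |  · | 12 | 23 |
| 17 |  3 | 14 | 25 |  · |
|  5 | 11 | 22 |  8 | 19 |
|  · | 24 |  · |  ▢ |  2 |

16

Row 4 is complete and sums to 65; that is the magic constant.
The remaining cell in row 3 is (3,5) = 65 − 59 = 6.
Using column 2: 7 + 3 + 11 + 24 + ? → (2,2) = 65 − 45 = 20.
Column 5 needs 65; the known cells sum to 50, so (1,5) = 15.
Using main diagonal: 20 + 14 + 8 + 2 + ? → (1,1) = 65 − 44 = 21.
Anti-diagonal: 15 + 12 + 14 + 11 + ? = 65, so (5,1) = 13.
Row 1 must total 65; the given cells sum to 61, so (1,4) = 4.
From column 1, 65 − (21 + 17 + 5 + 13) gives (2,1) = 9.
From column 4, 65 − (4 + 12 + 25 + 8) gives (5,4) = 16.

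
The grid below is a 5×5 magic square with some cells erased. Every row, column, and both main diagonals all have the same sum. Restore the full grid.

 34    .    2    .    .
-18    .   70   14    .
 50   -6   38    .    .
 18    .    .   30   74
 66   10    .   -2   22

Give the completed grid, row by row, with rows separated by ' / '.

Column 1 is already complete: 34 + -18 + 50 + 18 + 66 = 150, so that is the magic constant.
The remaining cell in row 5 is (5,3) = 150 − 96 = 54.
Column 3 must total 150; the given cells sum to 164, so (4,3) = -14.
From main diagonal, 150 − (34 + 38 + 30 + 22) gives (2,2) = 26.
Row 2 needs 150; the known cells sum to 92, so (2,5) = 58.
From row 4, 150 − (18 + (-14) + 30 + 74) gives (4,2) = 42.
From column 2, 150 − (26 + (-6) + 42 + 10) gives (1,2) = 78.
Anti-diagonal: 14 + 38 + 42 + 66 + ? = 150, so (1,5) = -10.
Row 1: 34 + 78 + 2 + (-10) + ? = 150, so (1,4) = 46.
The remaining cell in column 4 is (3,4) = 150 − 88 = 62.
Column 5 must total 150; the given cells sum to 144, so (3,5) = 6.

34 78 2 46 -10 / -18 26 70 14 58 / 50 -6 38 62 6 / 18 42 -14 30 74 / 66 10 54 -2 22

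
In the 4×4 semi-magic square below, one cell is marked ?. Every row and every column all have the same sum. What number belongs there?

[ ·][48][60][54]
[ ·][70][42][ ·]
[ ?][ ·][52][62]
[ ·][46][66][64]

50

Column 3 is complete and sums to 220; that is the magic constant.
From row 1, 220 − (48 + 60 + 54) gives (1,1) = 58.
Row 4: 46 + 66 + 64 + ? = 220, so (4,1) = 44.
Using column 2: 48 + 70 + 46 + ? → (3,2) = 220 − 164 = 56.
Column 4 must total 220; the given cells sum to 180, so (2,4) = 40.
From row 2, 220 − (70 + 42 + 40) gives (2,1) = 68.
Row 3 needs 220; the known cells sum to 170, so (3,1) = 50.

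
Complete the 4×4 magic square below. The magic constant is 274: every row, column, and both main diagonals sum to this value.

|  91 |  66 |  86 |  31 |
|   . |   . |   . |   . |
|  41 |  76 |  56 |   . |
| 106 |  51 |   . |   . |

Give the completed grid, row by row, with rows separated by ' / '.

91 66 86 31 / 36 81 61 96 / 41 76 56 101 / 106 51 71 46

From row 3, 274 − (41 + 76 + 56) gives (3,4) = 101.
Using column 1: 91 + 41 + 106 + ? → (2,1) = 274 − 238 = 36.
Using column 2: 66 + 76 + 51 + ? → (2,2) = 274 − 193 = 81.
Main diagonal needs 274; the known cells sum to 228, so (4,4) = 46.
From anti-diagonal, 274 − (31 + 76 + 106) gives (2,3) = 61.
Using row 2: 36 + 81 + 61 + ? → (2,4) = 274 − 178 = 96.
The remaining cell in row 4 is (4,3) = 274 − 203 = 71.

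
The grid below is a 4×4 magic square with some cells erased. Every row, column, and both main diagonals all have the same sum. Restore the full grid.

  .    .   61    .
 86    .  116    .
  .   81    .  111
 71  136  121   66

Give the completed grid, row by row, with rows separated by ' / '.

Row 4 is already complete: 71 + 136 + 121 + 66 = 394, so that is the magic constant.
Column 3: 61 + 116 + 121 + ? = 394, so (3,3) = 96.
The remaining cell in anti-diagonal is (1,4) = 394 − 268 = 126.
Using row 3: 81 + 96 + 111 + ? → (3,1) = 394 − 288 = 106.
The remaining cell in column 1 is (1,1) = 394 − 263 = 131.
Column 4: 126 + 111 + 66 + ? = 394, so (2,4) = 91.
Using main diagonal: 131 + 96 + 66 + ? → (2,2) = 394 − 293 = 101.
Row 1: 131 + 61 + 126 + ? = 394, so (1,2) = 76.

131 76 61 126 / 86 101 116 91 / 106 81 96 111 / 71 136 121 66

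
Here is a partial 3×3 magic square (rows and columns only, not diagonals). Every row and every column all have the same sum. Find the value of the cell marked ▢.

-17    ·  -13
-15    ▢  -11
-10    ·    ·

-16

Column 1 is complete and sums to -42; that is the magic constant.
Row 1: -17 + (-13) + ? = -42, so (1,2) = -12.
The remaining cell in row 2 is (2,2) = -42 − (-26) = -16.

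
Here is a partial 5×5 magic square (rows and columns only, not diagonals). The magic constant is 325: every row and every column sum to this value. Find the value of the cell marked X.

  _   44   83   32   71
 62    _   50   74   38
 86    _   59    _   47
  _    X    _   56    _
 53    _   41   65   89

68

The remaining cell in row 1 is (1,1) = 325 − 230 = 95.
Row 2: 62 + 50 + 74 + 38 + ? = 325, so (2,2) = 101.
The remaining cell in row 5 is (5,2) = 325 − 248 = 77.
Using column 1: 95 + 62 + 86 + 53 + ? → (4,1) = 325 − 296 = 29.
Column 3 must total 325; the given cells sum to 233, so (4,3) = 92.
The remaining cell in column 4 is (3,4) = 325 − 227 = 98.
Column 5 needs 325; the known cells sum to 245, so (4,5) = 80.
Row 3: 86 + 59 + 98 + 47 + ? = 325, so (3,2) = 35.
Row 4: 29 + 92 + 56 + 80 + ? = 325, so (4,2) = 68.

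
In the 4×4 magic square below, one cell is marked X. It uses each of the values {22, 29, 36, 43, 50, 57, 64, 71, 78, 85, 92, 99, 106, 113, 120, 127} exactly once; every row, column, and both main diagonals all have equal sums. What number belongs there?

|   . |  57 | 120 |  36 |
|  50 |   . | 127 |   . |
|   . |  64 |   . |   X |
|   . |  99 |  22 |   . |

113

The 16 entries sum to 1192, so each line sums to 1192/4 = 298.
The remaining cell in row 1 is (1,1) = 298 − 213 = 85.
From column 2, 298 − (57 + 64 + 99) gives (2,2) = 78.
Column 3 must total 298; the given cells sum to 269, so (3,3) = 29.
Using main diagonal: 85 + 78 + 29 + ? → (4,4) = 298 − 192 = 106.
The remaining cell in anti-diagonal is (4,1) = 298 − 227 = 71.
The remaining cell in row 2 is (2,4) = 298 − 255 = 43.
Column 1: 85 + 50 + 71 + ? = 298, so (3,1) = 92.
Column 4 needs 298; the known cells sum to 185, so (3,4) = 113.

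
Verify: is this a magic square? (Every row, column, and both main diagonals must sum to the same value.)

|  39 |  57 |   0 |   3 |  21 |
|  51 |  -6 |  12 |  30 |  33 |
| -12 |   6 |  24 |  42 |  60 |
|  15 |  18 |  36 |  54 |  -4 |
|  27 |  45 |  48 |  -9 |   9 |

No — row 4 sums to 119 but row 1 sums to 120.

Row 1: 39 + 57 + 0 + 3 + 21 = 120.
Row 2: 51 + (-6) + 12 + 30 + 33 = 120.
Row 3: -12 + 6 + 24 + 42 + 60 = 120.
Row 4: 15 + 18 + 36 + 54 + (-4) = 119.
Row 5: 27 + 45 + 48 + (-9) + 9 = 120.
Column 1: 39 + 51 + (-12) + 15 + 27 = 120.
Column 2: 57 + (-6) + 6 + 18 + 45 = 120.
Column 3: 0 + 12 + 24 + 36 + 48 = 120.
Column 4: 3 + 30 + 42 + 54 + (-9) = 120.
Column 5: 21 + 33 + 60 + (-4) + 9 = 119.
Main diagonal: 39 + (-6) + 24 + 54 + 9 = 120.
Anti-diagonal: 21 + 30 + 24 + 18 + 27 = 120.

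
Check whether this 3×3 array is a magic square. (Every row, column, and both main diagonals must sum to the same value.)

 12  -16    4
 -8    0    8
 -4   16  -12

Yes

Row 1: 12 + (-16) + 4 = 0.
Row 2: -8 + 0 + 8 = 0.
Row 3: -4 + 16 + (-12) = 0.
Column 1: 12 + (-8) + (-4) = 0.
Column 2: -16 + 0 + 16 = 0.
Column 3: 4 + 8 + (-12) = 0.
Main diagonal: 12 + 0 + (-12) = 0.
Anti-diagonal: 4 + 0 + (-4) = 0.
All lines sum to 0.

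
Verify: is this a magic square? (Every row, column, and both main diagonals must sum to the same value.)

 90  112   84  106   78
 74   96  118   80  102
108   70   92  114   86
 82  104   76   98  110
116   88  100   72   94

Yes

Row 1: 90 + 112 + 84 + 106 + 78 = 470.
Row 2: 74 + 96 + 118 + 80 + 102 = 470.
Row 3: 108 + 70 + 92 + 114 + 86 = 470.
Row 4: 82 + 104 + 76 + 98 + 110 = 470.
Row 5: 116 + 88 + 100 + 72 + 94 = 470.
Column 1: 90 + 74 + 108 + 82 + 116 = 470.
Column 2: 112 + 96 + 70 + 104 + 88 = 470.
Column 3: 84 + 118 + 92 + 76 + 100 = 470.
Column 4: 106 + 80 + 114 + 98 + 72 = 470.
Column 5: 78 + 102 + 86 + 110 + 94 = 470.
Main diagonal: 90 + 96 + 92 + 98 + 94 = 470.
Anti-diagonal: 78 + 80 + 92 + 104 + 116 = 470.
All lines sum to 470.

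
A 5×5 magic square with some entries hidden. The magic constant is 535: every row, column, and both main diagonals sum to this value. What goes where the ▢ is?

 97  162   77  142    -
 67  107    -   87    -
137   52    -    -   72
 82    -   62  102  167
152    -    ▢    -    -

132

Row 1 must total 535; the given cells sum to 478, so (1,5) = 57.
Row 4 must total 535; the given cells sum to 413, so (4,2) = 122.
Using column 2: 162 + 107 + 52 + 122 + ? → (5,2) = 535 − 443 = 92.
From anti-diagonal, 535 − (57 + 87 + 122 + 152) gives (3,3) = 117.
Row 3 needs 535; the known cells sum to 378, so (3,4) = 157.
Using column 4: 142 + 87 + 157 + 102 + ? → (5,4) = 535 − 488 = 47.
From main diagonal, 535 − (97 + 107 + 117 + 102) gives (5,5) = 112.
From row 5, 535 − (152 + 92 + 47 + 112) gives (5,3) = 132.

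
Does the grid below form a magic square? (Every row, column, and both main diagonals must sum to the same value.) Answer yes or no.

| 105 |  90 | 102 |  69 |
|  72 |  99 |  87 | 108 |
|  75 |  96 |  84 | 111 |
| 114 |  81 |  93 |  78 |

Yes

Row 1: 105 + 90 + 102 + 69 = 366.
Row 2: 72 + 99 + 87 + 108 = 366.
Row 3: 75 + 96 + 84 + 111 = 366.
Row 4: 114 + 81 + 93 + 78 = 366.
Column 1: 105 + 72 + 75 + 114 = 366.
Column 2: 90 + 99 + 96 + 81 = 366.
Column 3: 102 + 87 + 84 + 93 = 366.
Column 4: 69 + 108 + 111 + 78 = 366.
Main diagonal: 105 + 99 + 84 + 78 = 366.
Anti-diagonal: 69 + 87 + 96 + 114 = 366.
All lines sum to 366.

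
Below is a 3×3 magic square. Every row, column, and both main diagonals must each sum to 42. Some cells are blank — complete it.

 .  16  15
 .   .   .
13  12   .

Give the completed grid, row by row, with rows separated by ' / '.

Row 1 needs 42; the known cells sum to 31, so (1,1) = 11.
Row 3 must total 42; the given cells sum to 25, so (3,3) = 17.
Column 1 needs 42; the known cells sum to 24, so (2,1) = 18.
Column 2 must total 42; the given cells sum to 28, so (2,2) = 14.
Using column 3: 15 + 17 + ? → (2,3) = 42 − 32 = 10.

11 16 15 / 18 14 10 / 13 12 17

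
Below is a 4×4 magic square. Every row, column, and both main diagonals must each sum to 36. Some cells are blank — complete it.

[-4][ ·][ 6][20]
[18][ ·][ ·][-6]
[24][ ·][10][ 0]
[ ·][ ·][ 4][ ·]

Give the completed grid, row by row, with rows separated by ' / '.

Row 1: -4 + 6 + 20 + ? = 36, so (1,2) = 14.
Row 3: 24 + 10 + 0 + ? = 36, so (3,2) = 2.
Column 1 must total 36; the given cells sum to 38, so (4,1) = -2.
The remaining cell in column 3 is (2,3) = 36 − 20 = 16.
From column 4, 36 − (20 + (-6) + 0) gives (4,4) = 22.
From main diagonal, 36 − (-4 + 10 + 22) gives (2,2) = 8.
Row 4 must total 36; the given cells sum to 24, so (4,2) = 12.

-4 14 6 20 / 18 8 16 -6 / 24 2 10 0 / -2 12 4 22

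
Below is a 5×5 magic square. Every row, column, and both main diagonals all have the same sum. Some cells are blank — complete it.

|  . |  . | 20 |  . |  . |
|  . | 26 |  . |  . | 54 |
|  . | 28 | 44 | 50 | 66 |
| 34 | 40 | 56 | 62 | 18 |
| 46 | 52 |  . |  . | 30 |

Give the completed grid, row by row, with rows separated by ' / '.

48 64 20 36 42 / 60 26 32 38 54 / 22 28 44 50 66 / 34 40 56 62 18 / 46 52 58 24 30

Row 4 is already complete: 34 + 40 + 56 + 62 + 18 = 210, so that is the magic constant.
The remaining cell in row 3 is (3,1) = 210 − 188 = 22.
Using column 2: 26 + 28 + 40 + 52 + ? → (1,2) = 210 − 146 = 64.
From column 5, 210 − (54 + 66 + 18 + 30) gives (1,5) = 42.
Using main diagonal: 26 + 44 + 62 + 30 + ? → (1,1) = 210 − 162 = 48.
From anti-diagonal, 210 − (42 + 44 + 40 + 46) gives (2,4) = 38.
From row 1, 210 − (48 + 64 + 20 + 42) gives (1,4) = 36.
Column 1: 48 + 22 + 34 + 46 + ? = 210, so (2,1) = 60.
From column 4, 210 − (36 + 38 + 50 + 62) gives (5,4) = 24.
From row 2, 210 − (60 + 26 + 38 + 54) gives (2,3) = 32.
The remaining cell in row 5 is (5,3) = 210 − 152 = 58.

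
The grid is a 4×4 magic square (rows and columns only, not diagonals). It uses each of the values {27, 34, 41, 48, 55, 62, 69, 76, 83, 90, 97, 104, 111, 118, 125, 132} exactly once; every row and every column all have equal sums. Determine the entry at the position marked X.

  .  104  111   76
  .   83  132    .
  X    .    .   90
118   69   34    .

125

The 16 entries sum to 1272, so each line sums to 1272/4 = 318.
Using row 1: 104 + 111 + 76 + ? → (1,1) = 318 − 291 = 27.
From row 4, 318 − (118 + 69 + 34) gives (4,4) = 97.
Column 2 must total 318; the given cells sum to 256, so (3,2) = 62.
From column 3, 318 − (111 + 132 + 34) gives (3,3) = 41.
Using column 4: 76 + 90 + 97 + ? → (2,4) = 318 − 263 = 55.
Row 2 must total 318; the given cells sum to 270, so (2,1) = 48.
Using row 3: 62 + 41 + 90 + ? → (3,1) = 318 − 193 = 125.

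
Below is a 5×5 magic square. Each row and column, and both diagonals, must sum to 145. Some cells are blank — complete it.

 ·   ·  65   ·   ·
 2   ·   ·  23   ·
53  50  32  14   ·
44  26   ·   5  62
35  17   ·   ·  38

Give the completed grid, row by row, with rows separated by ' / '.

The remaining cell in row 3 is (3,5) = 145 − 149 = -4.
Row 4 needs 145; the known cells sum to 137, so (4,3) = 8.
Column 1 needs 145; the known cells sum to 134, so (1,1) = 11.
Main diagonal needs 145; the known cells sum to 86, so (2,2) = 59.
Anti-diagonal must total 145; the given cells sum to 116, so (1,5) = 29.
From column 2, 145 − (59 + 50 + 26 + 17) gives (1,2) = -7.
Using column 5: 29 + (-4) + 62 + 38 + ? → (2,5) = 145 − 125 = 20.
Row 1: 11 + (-7) + 65 + 29 + ? = 145, so (1,4) = 47.
Using row 2: 2 + 59 + 23 + 20 + ? → (2,3) = 145 − 104 = 41.
Using column 3: 65 + 41 + 32 + 8 + ? → (5,3) = 145 − 146 = -1.
The remaining cell in column 4 is (5,4) = 145 − 89 = 56.

11 -7 65 47 29 / 2 59 41 23 20 / 53 50 32 14 -4 / 44 26 8 5 62 / 35 17 -1 56 38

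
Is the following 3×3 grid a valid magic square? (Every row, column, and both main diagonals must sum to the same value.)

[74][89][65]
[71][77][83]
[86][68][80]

No — row 3 sums to 234 but column 1 sums to 231.

Row 1: 74 + 89 + 65 = 228.
Row 2: 71 + 77 + 83 = 231.
Row 3: 86 + 68 + 80 = 234.
Column 1: 74 + 71 + 86 = 231.
Column 2: 89 + 77 + 68 = 234.
Column 3: 65 + 83 + 80 = 228.
Main diagonal: 74 + 77 + 80 = 231.
Anti-diagonal: 65 + 77 + 86 = 228.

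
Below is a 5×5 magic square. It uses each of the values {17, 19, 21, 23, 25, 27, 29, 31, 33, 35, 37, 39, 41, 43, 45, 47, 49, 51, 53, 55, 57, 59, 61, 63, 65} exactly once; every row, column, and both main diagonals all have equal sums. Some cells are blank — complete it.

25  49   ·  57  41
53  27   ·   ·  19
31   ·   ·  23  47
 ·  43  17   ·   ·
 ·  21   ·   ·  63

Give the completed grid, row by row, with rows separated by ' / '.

25 49 33 57 41 / 53 27 61 45 19 / 31 65 39 23 47 / 59 43 17 51 35 / 37 21 55 29 63

The 25 entries sum to 1025, so each line sums to 1025/5 = 205.
Row 1: 25 + 49 + 57 + 41 + ? = 205, so (1,3) = 33.
The remaining cell in column 2 is (3,2) = 205 − 140 = 65.
Column 5 must total 205; the given cells sum to 170, so (4,5) = 35.
From row 3, 205 − (31 + 65 + 23 + 47) gives (3,3) = 39.
Main diagonal needs 205; the known cells sum to 154, so (4,4) = 51.
Using row 4: 43 + 17 + 51 + 35 + ? → (4,1) = 205 − 146 = 59.
Column 1: 25 + 53 + 31 + 59 + ? = 205, so (5,1) = 37.
Anti-diagonal must total 205; the given cells sum to 160, so (2,4) = 45.
Row 2 needs 205; the known cells sum to 144, so (2,3) = 61.
The remaining cell in column 3 is (5,3) = 205 − 150 = 55.
Using column 4: 57 + 45 + 23 + 51 + ? → (5,4) = 205 − 176 = 29.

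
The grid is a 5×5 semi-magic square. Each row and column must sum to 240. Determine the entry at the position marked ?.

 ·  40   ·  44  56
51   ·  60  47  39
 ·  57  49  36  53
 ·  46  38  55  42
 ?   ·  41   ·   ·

37

Row 2 must total 240; the given cells sum to 197, so (2,2) = 43.
Using row 3: 57 + 49 + 36 + 53 + ? → (3,1) = 240 − 195 = 45.
Row 4 must total 240; the given cells sum to 181, so (4,1) = 59.
Column 2 needs 240; the known cells sum to 186, so (5,2) = 54.
Column 3: 60 + 49 + 38 + 41 + ? = 240, so (1,3) = 52.
Column 4 must total 240; the given cells sum to 182, so (5,4) = 58.
Column 5 must total 240; the given cells sum to 190, so (5,5) = 50.
Row 1 needs 240; the known cells sum to 192, so (1,1) = 48.
Row 5 needs 240; the known cells sum to 203, so (5,1) = 37.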